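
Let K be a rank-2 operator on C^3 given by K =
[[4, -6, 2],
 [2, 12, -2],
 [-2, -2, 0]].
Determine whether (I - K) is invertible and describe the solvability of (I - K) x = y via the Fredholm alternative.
(I - K) is invertible (det(I - K) = 45 ≠ 0), so for every y in C^3 the equation (I - K) x = y has a unique solution.

K has rank 2 and factors as K = U V^T = u1 v1^T + u2 v2^T with u1 = (-2, 2, 0), v1 = (-2, 3, -1), u2 = (0, 3, -1), v2 = (2, 2, 0) (multiplying out reproduces the displayed K). The nonzero eigenvalues of U V^T coincide with those of the 2 x 2 matrix G = V^T U = [[v1·u1, v1·u2], [v2·u1, v2·u2]] = [[10, 10], [0, 6]], and by the Sylvester determinant identity det(I_3 - U V^T) = det(I_2 - V^T U) = det([[-9, -10], [0, -5]]) = (-9)(-5) - (-10)(0) = 45. (Direct check: I - K =
[[-3, 6, -2],
 [-2, -11, 2],
 [2, 2, 1]]
has determinant 45.) The finite-dimensional Fredholm alternative says: either (I - K) is invertible, or ker(I - K) ≠ {0} and then range(I - K) = ker((I - K)^*)^⊥, with dim ker(I - K) = dim ker((I - K)^*). Since det(I - K) ≠ 0, 1 is not an eigenvalue of K and ker(I - K) = {0}, so we are in the first case: for every y there is a unique x = (I - K)^(-1) y. (Explicitly, by the Woodbury identity, (I - U V^T)^(-1) = I + U (I_2 - G)^(-1) V^T.)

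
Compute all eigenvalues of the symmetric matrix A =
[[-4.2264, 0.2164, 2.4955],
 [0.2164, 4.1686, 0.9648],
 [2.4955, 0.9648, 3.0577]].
sigma(A) ≈ {-5, 3, 5}

A is real symmetric, so its spectrum consists of real eigenvalues. Expanding the characteristic polynomial of the displayed matrix gives
  det(λ I - A) = p(λ) = λ^3 + (-3)λ^2 + (-25)λ + (74.9982).
Solving p(λ) = 0 yields eigenvalues ≈ -5, 3, 5. (A is shown rounded to 4 decimals, so these recover the underlying integer eigenvalues to within that precision.)
Verification: the trace of A = 3 equals the sum of eigenvalues 3, and det(A) ≈ -74.9982 matches the eigenvalue product -75.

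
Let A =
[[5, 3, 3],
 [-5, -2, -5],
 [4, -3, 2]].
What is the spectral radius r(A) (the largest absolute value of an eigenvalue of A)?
r(A) ≈ 6.1192

The eigenvalues of A are the roots of its characteristic polynomial. With M = A (coefficients from the trace, the sum of principal 2x2 minors, and det A):
  p(λ) = det(λ I - M) = λ^3 - 5λ^2 - 16λ + 56.
No integer candidate from the rational root theorem (±divisors of 56) is a root, so the roots are irrational. The cubic discriminant is Δ = 46752 > 0, so there are three distinct real roots. p(-4) = -24 and p(-3) = 32 have opposite signs, so a root lies in (-4, -3); Newton's method refines it to λ ≈ -3.6361. p(2) = 12 and p(3) = -10 have opposite signs, so a root lies in (2, 3); Newton's method refines it to λ ≈ 2.5169. p(6) = -4 and p(7) = 42 have opposite signs, so a root lies in (6, 7); Newton's method refines it to λ ≈ 6.1192. Check (Vieta): the three roots sum to 5, matching tr M = 5.
Thus the eigenvalues (to 4 decimals) are -3.6361 (modulus 3.6361); 2.5169 (modulus 2.5169); 6.1192 (modulus 6.1192). The spectral radius is the largest modulus: r(A) ≈ 6.1192. (Cross-check: r(A) ≤ ||A||_2 ≈ 10.2931; equality holds whenever A is normal, though it can also hold for some non-normal A.)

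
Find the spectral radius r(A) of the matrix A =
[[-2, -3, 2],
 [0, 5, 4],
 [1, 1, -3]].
r(A) ≈ 5.2936

The eigenvalues of A are the roots of its characteristic polynomial. With M = A (coefficients from the trace, the sum of principal 2x2 minors, and det A):
  p(λ) = det(λ I - M) = λ^3 - 25λ - 16.
No integer candidate from the rational root theorem (±divisors of 16) is a root, so the roots are irrational. The cubic discriminant is Δ = 55588 > 0, so there are three distinct real roots. p(-5) = -16 and p(-4) = 20 have opposite signs, so a root lies in (-5, -4); Newton's method refines it to λ ≈ -4.6426. p(-1) = 8 and p(0) = -16 have opposite signs, so a root lies in (-1, 0); Newton's method refines it to λ ≈ -0.651. p(5) = -16 and p(6) = 50 have opposite signs, so a root lies in (5, 6); Newton's method refines it to λ ≈ 5.2936. Check (Vieta): the three roots sum to 0, matching tr M = 0.
Thus the eigenvalues (to 4 decimals) are -4.6426 (modulus 4.6426); -0.651 (modulus 0.651); 5.2936 (modulus 5.2936). The spectral radius is the largest modulus: r(A) ≈ 5.2936. (Cross-check: r(A) ≤ ||A||_2 ≈ 6.5918; equality holds whenever A is normal, though it can also hold for some non-normal A.)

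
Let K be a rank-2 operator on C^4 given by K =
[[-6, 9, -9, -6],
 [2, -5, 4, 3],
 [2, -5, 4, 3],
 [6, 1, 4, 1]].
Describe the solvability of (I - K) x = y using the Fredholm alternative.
(I - K) is invertible (det(I - K) = 27 ≠ 0), so for every y in C^4 the equation (I - K) x = y has a unique solution.

K has rank 2 and factors as K = U V^T = u1 v1^T + u2 v2^T with u1 = (-3, 2, 2, -2), v1 = (0, -2, 1, 1), u2 = (-3, 1, 1, 3), v2 = (2, -1, 2, 1) (multiplying out reproduces the displayed K). The nonzero eigenvalues of U V^T coincide with those of the 2 x 2 matrix G = V^T U = [[v1·u1, v1·u2], [v2·u1, v2·u2]] = [[-4, 2], [-6, -2]], and by the Sylvester determinant identity det(I_4 - U V^T) = det(I_2 - V^T U) = det([[5, -2], [6, 3]]) = (5)(3) - (-2)(6) = 27. (Direct check: I - K =
[[7, -9, 9, 6],
 [-2, 6, -4, -3],
 [-2, 5, -3, -3],
 [-6, -1, -4, 0]]
has determinant 27.) The finite-dimensional Fredholm alternative says: either (I - K) is invertible, or ker(I - K) ≠ {0} and then range(I - K) = ker((I - K)^*)^⊥, with dim ker(I - K) = dim ker((I - K)^*). Since det(I - K) ≠ 0, 1 is not an eigenvalue of K and ker(I - K) = {0}, so we are in the first case: for every y there is a unique x = (I - K)^(-1) y. (Explicitly, by the Woodbury identity, (I - U V^T)^(-1) = I + U (I_2 - G)^(-1) V^T.)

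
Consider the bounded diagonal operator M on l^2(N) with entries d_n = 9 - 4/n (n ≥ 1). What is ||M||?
||M|| = 9

For a diagonal operator on l^2 with entries d_n, ||M|| = sup_n |d_n|. Here d_1 = 5, d_2 = 7, ..., and d_n = 9 - 4/n increases monotonically toward 9. All terms lie in [5, 9), so |d_n| = d_n and the supremum is the limit 9, which is not attained by any individual d_n. Hence ||M|| = 9.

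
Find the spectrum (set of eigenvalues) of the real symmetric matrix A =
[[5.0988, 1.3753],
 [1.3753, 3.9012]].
sigma(A) ≈ {3, 6}

A is real symmetric, so its spectrum consists of real eigenvalues. Expanding the characteristic polynomial of the displayed matrix gives
  det(λ I - A) = p(λ) = λ^2 + (-9)λ + (18).
Solving p(λ) = 0 yields eigenvalues ≈ 3, 6. (A is shown rounded to 4 decimals, so these recover the underlying integer eigenvalues to within that precision.)
Verification: the trace of A = 9 equals the sum of eigenvalues 9, and det(A) ≈ 18.0000 matches the eigenvalue product 18.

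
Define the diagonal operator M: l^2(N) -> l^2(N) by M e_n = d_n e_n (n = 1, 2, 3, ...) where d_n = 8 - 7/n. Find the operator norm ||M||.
||M|| = 8

For a diagonal operator on l^2 with entries d_n, ||M|| = sup_n |d_n|. Here d_1 = 1, d_2 = 9/2, ..., and d_n = 8 - 7/n increases monotonically toward 8. All terms lie in [1, 8), so |d_n| = d_n and the supremum is the limit 8, which is not attained by any individual d_n. Hence ||M|| = 8.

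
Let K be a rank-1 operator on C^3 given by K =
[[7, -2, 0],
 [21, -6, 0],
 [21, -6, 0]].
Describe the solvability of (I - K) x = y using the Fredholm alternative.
(I - K) is singular (det(I - K) = 0, i.e. 1 ∈ sigma(K)). (I - K) x = y is solvable iff y ⊥ ker((I - K)^*) = span{(7, -2, 0)}, i.e. iff 7y_1 - 2y_2 = 0. When solvable, the solutions are x = y + c·(1, 3, 3), c arbitrary (ker(I - K) = span{(1, 3, 3)}, dimension 1).

K has rank 1, so it is an outer product K = u v^T: every row of K is a multiple of one row vector. Reading off the entries, u = (1, 3, 3) and v = (7, -2, 0) (row i of K equals u_i·v^T). A rank-one matrix u v^T satisfies K u = u (v·u) and kills the (2)-dimensional subspace v^⊥, so its characteristic polynomial is lambda^2 (lambda - v·u) with v·u = tr K = 1. Hence the eigenvalues of I - K are 1 (multiplicity 2) and 1 - (1) = 0, so det(I - K) = 0. (Direct check: I - K =
[[-6, 2, 0],
 [-21, 7, 0],
 [-21, 6, 1]]
has determinant 0.) So 1 is an eigenvalue of K and (I - K) is not invertible. The finite-dimensional Fredholm alternative says: either (I - K) is invertible, or ker(I - K) ≠ {0} and then range(I - K) = ker((I - K)^*)^⊥, with dim ker(I - K) = dim ker((I - K)^*). We are in the second case, so we need both kernels. Kernel of I - K: (I - K) u = u - u (v·u) = u - u = 0, so ker(I - K) = span{u} = span{(1, 3, 3)} (it is exactly 1-dimensional because rank(I - K) = 2). Kernel of the adjoint: K is real, so (I - K)^* = I - K^T = I - v u^T, and (I - v u^T) v = v - v (u·v) = 0; hence ker((I - K)^*) = span{v} = span{(7, -2, 0)}. Therefore (I - K) x = y is solvable iff <y, v> = 0, i.e. iff 7y_1 - 2y_2 = 0. When this holds, K y = u (v·y) = 0, so (I - K) y = y and x = y is a particular solution; the full solution set is the line x = y + c·u = y + c·(1, 3, 3), c ∈ C.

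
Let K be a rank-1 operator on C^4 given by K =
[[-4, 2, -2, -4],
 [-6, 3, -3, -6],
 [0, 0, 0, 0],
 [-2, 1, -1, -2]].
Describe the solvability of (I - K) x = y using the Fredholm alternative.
(I - K) is invertible (det(I - K) = 4 ≠ 0), so for every y in C^4 the equation (I - K) x = y has a unique solution.

K has rank 1, so it is an outer product K = u v^T: every row of K is a multiple of one row vector. Reading off the entries, u = (-2, -3, 0, -1) and v = (2, -1, 1, 2) (row i of K equals u_i·v^T). A rank-one matrix u v^T satisfies K u = u (v·u) and kills the (3)-dimensional subspace v^⊥, so its characteristic polynomial is lambda^3 (lambda - v·u) with v·u = tr K = -3. Hence the eigenvalues of I - K are 1 (multiplicity 3) and 1 - (-3) = 4, so det(I - K) = 4. (Direct check: I - K =
[[5, -2, 2, 4],
 [6, -2, 3, 6],
 [0, 0, 1, 0],
 [2, -1, 1, 3]]
has determinant 4.) The finite-dimensional Fredholm alternative says: either (I - K) is invertible, or ker(I - K) ≠ {0} and then range(I - K) = ker((I - K)^*)^⊥, with dim ker(I - K) = dim ker((I - K)^*). Since det(I - K) ≠ 0, 1 is not an eigenvalue of K and ker(I - K) = {0}, so we are in the first case: for every y there is a unique x = (I - K)^(-1) y. Explicitly, by the Sherman–Morrison formula, (I - u v^T)^(-1) = I + u v^T/(1 - v·u), i.e. (I - K)^(-1) = I + K/(4).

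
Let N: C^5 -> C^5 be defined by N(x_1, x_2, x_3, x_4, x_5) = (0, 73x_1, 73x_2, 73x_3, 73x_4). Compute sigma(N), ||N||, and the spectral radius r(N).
sigma(N) = {0}; ||N|| = 73; r(N) = 0. (N is nilpotent with N^5 = 0.)

On C^5, N is a strictly lower-triangular matrix with 73 on the subdiagonal and zeros elsewhere, so its characteristic polynomial is lambda^5 and every eigenvalue is 0: sigma(N) = {0}. For the operator norm, N e_i = 73e_{i+1} for i = 1, ..., 4 and N e_5 = 0, so the singular values of N are 73 (with multiplicity 4) and 0; hence ||N|| = 73. The spectral radius r(N) = max|lambda| = 0. Note ||N|| > r(N) — characteristic of non-normal nilpotent operators. Indeed N^5 = 0.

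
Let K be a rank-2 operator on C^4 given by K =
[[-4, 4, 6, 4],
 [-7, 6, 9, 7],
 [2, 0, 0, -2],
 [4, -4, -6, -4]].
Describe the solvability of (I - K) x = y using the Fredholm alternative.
(I - K) is invertible (det(I - K) = -13 ≠ 0), so for every y in C^4 the equation (I - K) x = y has a unique solution.

K has rank 2 and factors as K = U V^T = u1 v1^T + u2 v2^T with u1 = (-2, -3, 0, 2), v1 = (3, -2, -3, -3), u2 = (2, 2, 2, -2), v2 = (1, 0, 0, -1) (multiplying out reproduces the displayed K). The nonzero eigenvalues of U V^T coincide with those of the 2 x 2 matrix G = V^T U = [[v1·u1, v1·u2], [v2·u1, v2·u2]] = [[-6, 2], [-4, 4]], and by the Sylvester determinant identity det(I_4 - U V^T) = det(I_2 - V^T U) = det([[7, -2], [4, -3]]) = (7)(-3) - (-2)(4) = -13. (Direct check: I - K =
[[5, -4, -6, -4],
 [7, -5, -9, -7],
 [-2, 0, 1, 2],
 [-4, 4, 6, 5]]
has determinant -13.) The finite-dimensional Fredholm alternative says: either (I - K) is invertible, or ker(I - K) ≠ {0} and then range(I - K) = ker((I - K)^*)^⊥, with dim ker(I - K) = dim ker((I - K)^*). Since det(I - K) ≠ 0, 1 is not an eigenvalue of K and ker(I - K) = {0}, so we are in the first case: for every y there is a unique x = (I - K)^(-1) y. (Explicitly, by the Woodbury identity, (I - U V^T)^(-1) = I + U (I_2 - G)^(-1) V^T.)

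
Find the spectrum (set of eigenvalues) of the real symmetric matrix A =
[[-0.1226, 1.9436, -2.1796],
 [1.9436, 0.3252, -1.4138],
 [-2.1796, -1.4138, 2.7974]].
sigma(A) ≈ {-2, 0, 5}

A is real symmetric, so its spectrum consists of real eigenvalues. Expanding the characteristic polynomial of the displayed matrix gives
  det(λ I - A) = p(λ) = λ^3 + (-3)λ^2 + (-10)λ + (0).
Solving p(λ) = 0 yields eigenvalues ≈ -2, 0, 5. (A is shown rounded to 4 decimals, so these recover the underlying integer eigenvalues to within that precision.)
Verification: the trace of A = 3 equals the sum of eigenvalues 3, and det(A) ≈ -0.0003 matches the eigenvalue product 0.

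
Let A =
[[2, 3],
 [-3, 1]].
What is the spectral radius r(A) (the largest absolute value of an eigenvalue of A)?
r(A) = sqrt(11) ≈ 3.3166

The eigenvalues of A are the roots of its characteristic polynomial. With M = A (coefficients from the trace and determinant):
  p(λ) = det(λ I - M) = λ^2 - 3λ + 11.
For λ^2 - 3λ + 11 the discriminant is -35. It is negative, so the roots are the complex-conjugate pair λ = 3/2 ± (sqrt(35)/2) i ≈ 1.5 ± 2.958i. For a conjugate pair the product of the roots equals the constant term, so |λ|^2 = 11 and |λ| = sqrt(11) ≈ 3.3166.
Thus the eigenvalues (to 4 decimals) are 1.5 ± 2.958i (modulus 3.3166). The spectral radius is the largest modulus: r(A) = sqrt(11) ≈ 3.3166. (Cross-check: r(A) ≤ ||A||_2 ≈ 3.8541; equality holds whenever A is normal, though it can also hold for some non-normal A.)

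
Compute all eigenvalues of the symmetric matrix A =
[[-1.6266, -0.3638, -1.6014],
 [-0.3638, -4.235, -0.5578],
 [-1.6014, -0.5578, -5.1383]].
sigma(A) ≈ {-6, -4, -1}

A is real symmetric, so its spectrum consists of real eigenvalues. Expanding the characteristic polynomial of the displayed matrix gives
  det(λ I - A) = p(λ) = λ^3 + (11)λ^2 + (34)λ + (24).
Solving p(λ) = 0 yields eigenvalues ≈ -6, -4, -1. (A is shown rounded to 4 decimals, so these recover the underlying integer eigenvalues to within that precision.)
Verification: the trace of A = -11 equals the sum of eigenvalues -11, and det(A) ≈ -23.9992 matches the eigenvalue product -24.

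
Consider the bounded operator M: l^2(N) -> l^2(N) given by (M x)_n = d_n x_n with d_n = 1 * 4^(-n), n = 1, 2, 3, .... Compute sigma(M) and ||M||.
sigma(M) = {1 * 4^(-n) : n ≥ 1} ∪ {0}; ||M|| = 1/4

A bounded diagonal operator on l^2 with diagonal entries d_n has spectrum equal to the closure of {d_n : n ≥ 1}: every d_n is an eigenvalue (with eigenvector e_n), so {d_n} ⊂ sigma(M); the spectrum is closed, so its closure is too; and for lambda not in the closure, (M - lambda I) has bounded inverse (the diagonal entries 1/(d_n - lambda) are bounded). For our sequence d_n = 1 * 4^(-n), n = 1, 2, 3, ...:
  - {d_n} = {1 * 4^(-n) : n ≥ 1}; the only limit point is 0
  - closure = {1 * 4^(-n) : n ≥ 1} ∪ {0}
For the norm: a diagonal operator has ||M|| = sup_n |d_n|. Here d_n = 1 * 4^(-n) is positive and decreasing, so sup_n |d_n| = d_1 = 1/4. So ||M|| = 1/4.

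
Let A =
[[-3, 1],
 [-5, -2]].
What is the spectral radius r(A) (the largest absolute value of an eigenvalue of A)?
r(A) = sqrt(11) ≈ 3.3166

The eigenvalues of A are the roots of its characteristic polynomial. With M = A (coefficients from the trace and determinant):
  p(λ) = det(λ I - M) = λ^2 + 5λ + 11.
For λ^2 + 5λ + 11 the discriminant is -19. It is negative, so the roots are the complex-conjugate pair λ = -5/2 ± (sqrt(19)/2) i ≈ -2.5 ± 2.1794i. For a conjugate pair the product of the roots equals the constant term, so |λ|^2 = 11 and |λ| = sqrt(11) ≈ 3.3166.
Thus the eigenvalues (to 4 decimals) are -2.5 ± 2.1794i (modulus 3.3166). The spectral radius is the largest modulus: r(A) = sqrt(11) ≈ 3.3166. (Cross-check: r(A) ≤ ||A||_2 ≈ 5.9667; equality holds whenever A is normal, though it can also hold for some non-normal A.)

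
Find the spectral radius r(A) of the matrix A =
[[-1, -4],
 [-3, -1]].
r(A) = (2 + sqrt(48))/2 ≈ 4.4641

The eigenvalues of A are the roots of its characteristic polynomial. With M = A (coefficients from the trace and determinant):
  p(λ) = det(λ I - M) = λ^2 + 2λ - 11.
For λ^2 + 2λ - 11 the discriminant is 48. It is nonnegative but not a perfect square, so the roots are real and irrational: λ = (-2 ± sqrt(48))/2 ≈ 2.4641, -4.4641.
Thus the eigenvalues (to 4 decimals) are 2.4641 (modulus 2.4641); -4.4641 (modulus 4.4641). The spectral radius is the largest modulus: r(A) = (2 + sqrt(48))/2 ≈ 4.4641. (Cross-check: r(A) ≤ ||A||_2 ≈ 4.618; equality holds whenever A is normal, though it can also hold for some non-normal A.)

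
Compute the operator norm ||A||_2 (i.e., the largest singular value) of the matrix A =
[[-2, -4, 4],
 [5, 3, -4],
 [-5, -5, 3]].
||A||_2 ≈ 11.752 (= sqrt(largest eigenvalue of A^T A))

||A||_2 = sigma_max(A) = sqrt(lambda_max(A^T A)). Form the symmetric matrix M = A^T A =
[[54, 48, -43],
 [48, 50, -43],
 [-43, -43, 41]].
Its characteristic polynomial (trace, sum of principal 2x2 minors, determinant of M give the coefficients) is
  p(λ) = det(λ I - M) = λ^3 - 145λ^2 + 962λ - 1444.
No integer candidate from the rational root theorem (±divisors of 1444) is a root, so the roots are irrational. The cubic discriminant is Δ = 1856818996 > 0, so there are three distinct real roots. p(2) = -92 and p(3) = 164 have opposite signs, so a root lies in (2, 3); Newton's method refines it to λ ≈ 2.2567. p(4) = 148 and p(5) = -134 have opposite signs, so a root lies in (4, 5); Newton's method refines it to λ ≈ 4.633. p(138) = -1996 and p(139) = 16348 have opposite signs, so a root lies in (138, 139); Newton's method refines it to λ ≈ 138.1103. Check (Vieta): the three roots sum to 145, matching tr M = 145.
So the eigenvalues of A^T A are ≈ 2.2567, 4.633, 138.1103 (all ≥ 0, as they must be for A^T A). The largest is λ_max ≈ 138.1103, hence ||A||_2 = sqrt(λ_max) ≈ 11.752.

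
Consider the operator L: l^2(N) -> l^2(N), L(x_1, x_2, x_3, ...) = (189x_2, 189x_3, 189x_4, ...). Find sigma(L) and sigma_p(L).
sigma(L) = closed disk {z in C : |z| ≤ 189}; sigma_p(L) = open disk {z in C : |z| < 189}

Note L = 189·V where V is the unit left shift (V x)_k = x_{k+1}; so sigma(L) = 189·sigma(V) and ||L|| = 189||V||. ||L x||^2 = 35721sum_{k≥2} |x_k|^2 ≤ 35721||x||^2, with equality on {x : x_1 = 0}, so ||L|| = 189. For any lambda with |lambda| < 189, set r = lambda/189 (|r| < 1); the vector x = (1, r, r^2, ...) is in l^2 and satisfies L x = 189(r, r^2, ...) = lambda x, so lambda is an eigenvalue. On the boundary |lambda| = 189 the geometric series diverges, so no l^2 eigenvector exists, but these lambda lie in the approximate point spectrum. Hence sigma(L) is the closed disk of radius 189 and sigma_p(L) is the open disk.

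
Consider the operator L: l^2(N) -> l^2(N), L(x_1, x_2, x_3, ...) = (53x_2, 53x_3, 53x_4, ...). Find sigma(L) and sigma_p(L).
sigma(L) = closed disk {z in C : |z| ≤ 53}; sigma_p(L) = open disk {z in C : |z| < 53}

Note L = 53·V where V is the unit left shift (V x)_k = x_{k+1}; so sigma(L) = 53·sigma(V) and ||L|| = 53||V||. ||L x||^2 = 2809sum_{k≥2} |x_k|^2 ≤ 2809||x||^2, with equality on {x : x_1 = 0}, so ||L|| = 53. For any lambda with |lambda| < 53, set r = lambda/53 (|r| < 1); the vector x = (1, r, r^2, ...) is in l^2 and satisfies L x = 53(r, r^2, ...) = lambda x, so lambda is an eigenvalue. On the boundary |lambda| = 53 the geometric series diverges, so no l^2 eigenvector exists, but these lambda lie in the approximate point spectrum. Hence sigma(L) is the closed disk of radius 53 and sigma_p(L) is the open disk.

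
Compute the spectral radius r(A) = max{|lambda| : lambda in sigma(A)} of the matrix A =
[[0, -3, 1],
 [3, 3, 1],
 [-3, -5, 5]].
r(A) ≈ 4.1991

The eigenvalues of A are the roots of its characteristic polynomial. With M = A (coefficients from the trace, the sum of principal 2x2 minors, and det A):
  p(λ) = det(λ I - M) = λ^3 - 8λ^2 + 32λ - 48.
No integer candidate from the rational root theorem (±divisors of 48) is a root, so the roots are irrational. The cubic discriminant is Δ = -4864 < 0, so there is one real root and a complex-conjugate pair. p(2) = -8 and p(3) = 3 have opposite signs, so a root lies in (2, 3); Newton's method refines it to λ ≈ 2.7222. Dividing out (λ - (2.7222)) leaves approximately λ^2 - 5.2778λ + 17.6328. For λ^2 - 5.2778λ + 17.6328 the discriminant is -42.6759. It is negative, so the remaining roots are the complex-conjugate pair λ ≈ 2.6389 ± 3.2663i. Their product equals the constant term, so |λ|^2 ≈ 17.6328 and |λ| ≈ 4.1991.
Thus the eigenvalues (to 4 decimals) are 2.7222 (modulus 2.7222); 2.6389 ± 3.2663i (modulus 4.1991). The spectral radius is the largest modulus: r(A) ≈ 4.1991. (Cross-check: r(A) ≤ ||A||_2 ≈ 8.5938; equality holds whenever A is normal, though it can also hold for some non-normal A.)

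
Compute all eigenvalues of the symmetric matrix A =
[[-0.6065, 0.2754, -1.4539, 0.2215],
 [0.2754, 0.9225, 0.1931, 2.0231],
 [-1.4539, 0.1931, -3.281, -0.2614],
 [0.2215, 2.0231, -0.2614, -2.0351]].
sigma(A) ≈ {-4, -3, 0, 2}

A is real symmetric, so its spectrum consists of real eigenvalues. Expanding the characteristic polynomial of the displayed matrix gives
  det(λ I - A) = p(λ) = λ^4 + (5)λ^3 + (-2)λ^2 + (-24)λ + (0).
Solving p(λ) = 0 yields eigenvalues ≈ -4, -3, 0, 2. (A is shown rounded to 4 decimals, so these recover the underlying integer eigenvalues to within that precision.)
Verification: the trace of A = -5 equals the sum of eigenvalues -5, and det(A) ≈ -0.0007 matches the eigenvalue product 0.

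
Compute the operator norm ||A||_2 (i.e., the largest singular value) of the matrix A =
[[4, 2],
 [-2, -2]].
||A||_2 = sqrt((28 + sqrt(720))/2) ≈ 5.2361 (= sqrt(largest eigenvalue of A^T A))

||A||_2 = sigma_max(A) = sqrt(lambda_max(A^T A)). Form the symmetric matrix M = A^T A =
[[20, 12],
 [12, 8]].
Its characteristic polynomial (trace, determinant of M give the coefficients) is
  p(λ) = det(λ I - M) = λ^2 - 28λ + 16.
For λ^2 - 28λ + 16 the discriminant is 720. It is nonnegative but not a perfect square, so the roots are real and irrational: λ = (28 ± sqrt(720))/2 ≈ 27.4164, 0.5836.
So the eigenvalues of A^T A are ≈ 0.5836, 27.4164 (all ≥ 0, as they must be for A^T A). The largest is λ_max = (28 + sqrt(720))/2 ≈ 27.4164, hence ||A||_2 = sqrt(λ_max) = sqrt((28 + sqrt(720))/2) ≈ 5.2361.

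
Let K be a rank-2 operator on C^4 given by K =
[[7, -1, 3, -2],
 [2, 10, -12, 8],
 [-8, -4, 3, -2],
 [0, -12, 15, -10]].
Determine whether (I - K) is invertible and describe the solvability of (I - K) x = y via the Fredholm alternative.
(I - K) is invertible (det(I - K) = 16 ≠ 0), so for every y in C^4 the equation (I - K) x = y has a unique solution.

K has rank 2 and factors as K = U V^T = u1 v1^T + u2 v2^T with u1 = (-2, 2, 1, -3), v1 = (-2, 2, -3, 2), u2 = (-1, -2, 2, 2), v2 = (-3, -3, 3, -2) (multiplying out reproduces the displayed K). The nonzero eigenvalues of U V^T coincide with those of the 2 x 2 matrix G = V^T U = [[v1·u1, v1·u2], [v2·u1, v2·u2]] = [[-1, -4], [9, 11]], and by the Sylvester determinant identity det(I_4 - U V^T) = det(I_2 - V^T U) = det([[2, 4], [-9, -10]]) = (2)(-10) - (4)(-9) = 16. (Direct check: I - K =
[[-6, 1, -3, 2],
 [-2, -9, 12, -8],
 [8, 4, -2, 2],
 [0, 12, -15, 11]]
has determinant 16.) The finite-dimensional Fredholm alternative says: either (I - K) is invertible, or ker(I - K) ≠ {0} and then range(I - K) = ker((I - K)^*)^⊥, with dim ker(I - K) = dim ker((I - K)^*). Since det(I - K) ≠ 0, 1 is not an eigenvalue of K and ker(I - K) = {0}, so we are in the first case: for every y there is a unique x = (I - K)^(-1) y. (Explicitly, by the Woodbury identity, (I - U V^T)^(-1) = I + U (I_2 - G)^(-1) V^T.)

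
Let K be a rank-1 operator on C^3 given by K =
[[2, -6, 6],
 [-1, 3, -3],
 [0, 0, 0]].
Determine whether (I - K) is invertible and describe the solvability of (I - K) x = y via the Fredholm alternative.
(I - K) is invertible (det(I - K) = -4 ≠ 0), so for every y in C^3 the equation (I - K) x = y has a unique solution.

K has rank 1, so it is an outer product K = u v^T: every row of K is a multiple of one row vector. Reading off the entries, u = (2, -1, 0) and v = (1, -3, 3) (row i of K equals u_i·v^T). A rank-one matrix u v^T satisfies K u = u (v·u) and kills the (2)-dimensional subspace v^⊥, so its characteristic polynomial is lambda^2 (lambda - v·u) with v·u = tr K = 5. Hence the eigenvalues of I - K are 1 (multiplicity 2) and 1 - (5) = -4, so det(I - K) = -4. (Direct check: I - K =
[[-1, 6, -6],
 [1, -2, 3],
 [0, 0, 1]]
has determinant -4.) The finite-dimensional Fredholm alternative says: either (I - K) is invertible, or ker(I - K) ≠ {0} and then range(I - K) = ker((I - K)^*)^⊥, with dim ker(I - K) = dim ker((I - K)^*). Since det(I - K) ≠ 0, 1 is not an eigenvalue of K and ker(I - K) = {0}, so we are in the first case: for every y there is a unique x = (I - K)^(-1) y. Explicitly, by the Sherman–Morrison formula, (I - u v^T)^(-1) = I + u v^T/(1 - v·u), i.e. (I - K)^(-1) = I + K/(-4).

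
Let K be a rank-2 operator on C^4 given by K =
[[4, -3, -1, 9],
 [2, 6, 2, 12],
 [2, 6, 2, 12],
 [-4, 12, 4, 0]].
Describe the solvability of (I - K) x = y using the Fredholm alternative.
(I - K) is invertible (det(I - K) = -127 ≠ 0), so for every y in C^4 the equation (I - K) x = y has a unique solution.

K has rank 2 and factors as K = U V^T = u1 v1^T + u2 v2^T with u1 = (2, 1, 1, -2), v1 = (2, -3, -1, 3), u2 = (-1, -3, -3, -2), v2 = (0, -3, -1, -3) (multiplying out reproduces the displayed K). The nonzero eigenvalues of U V^T coincide with those of the 2 x 2 matrix G = V^T U = [[v1·u1, v1·u2], [v2·u1, v2·u2]] = [[-6, 4], [2, 18]], and by the Sylvester determinant identity det(I_4 - U V^T) = det(I_2 - V^T U) = det([[7, -4], [-2, -17]]) = (7)(-17) - (-4)(-2) = -127. (Direct check: I - K =
[[-3, 3, 1, -9],
 [-2, -5, -2, -12],
 [-2, -6, -1, -12],
 [4, -12, -4, 1]]
has determinant -127.) The finite-dimensional Fredholm alternative says: either (I - K) is invertible, or ker(I - K) ≠ {0} and then range(I - K) = ker((I - K)^*)^⊥, with dim ker(I - K) = dim ker((I - K)^*). Since det(I - K) ≠ 0, 1 is not an eigenvalue of K and ker(I - K) = {0}, so we are in the first case: for every y there is a unique x = (I - K)^(-1) y. (Explicitly, by the Woodbury identity, (I - U V^T)^(-1) = I + U (I_2 - G)^(-1) V^T.)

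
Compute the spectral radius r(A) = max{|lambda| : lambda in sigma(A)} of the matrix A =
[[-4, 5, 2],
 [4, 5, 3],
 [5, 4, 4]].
r(A) ≈ 10.1709

The eigenvalues of A are the roots of its characteristic polynomial. With M = A (coefficients from the trace, the sum of principal 2x2 minors, and det A):
  p(λ) = det(λ I - M) = λ^3 - 5λ^2 - 58λ + 55.
No integer candidate from the rational root theorem (±divisors of 55) is a root, so the roots are irrational. The cubic discriminant is Δ = 1097473 > 0, so there are three distinct real roots. p(-7) = -127 and p(-6) = 7 have opposite signs, so a root lies in (-7, -6); Newton's method refines it to λ ≈ -6.0628. p(0) = 55 and p(1) = -7 have opposite signs, so a root lies in (0, 1); Newton's method refines it to λ ≈ 0.8919. p(10) = -25 and p(11) = 143 have opposite signs, so a root lies in (10, 11); Newton's method refines it to λ ≈ 10.1709. Check (Vieta): the three roots sum to 5, matching tr M = 5.
Thus the eigenvalues (to 4 decimals) are -6.0628 (modulus 6.0628); 0.8919 (modulus 0.8919); 10.1709 (modulus 10.1709). The spectral radius is the largest modulus: r(A) ≈ 10.1709. (Cross-check: r(A) ≤ ||A||_2 ≈ 10.4709; equality holds whenever A is normal, though it can also hold for some non-normal A.)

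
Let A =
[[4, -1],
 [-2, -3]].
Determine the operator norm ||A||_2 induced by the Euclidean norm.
||A||_2 = sqrt((30 + sqrt(116))/2) ≈ 4.515 (= sqrt(largest eigenvalue of A^T A))

||A||_2 = sigma_max(A) = sqrt(lambda_max(A^T A)). Form the symmetric matrix M = A^T A =
[[20, 2],
 [2, 10]].
Its characteristic polynomial (trace, determinant of M give the coefficients) is
  p(λ) = det(λ I - M) = λ^2 - 30λ + 196.
For λ^2 - 30λ + 196 the discriminant is 116. It is nonnegative but not a perfect square, so the roots are real and irrational: λ = (30 ± sqrt(116))/2 ≈ 20.3852, 9.6148.
So the eigenvalues of A^T A are ≈ 9.6148, 20.3852 (all ≥ 0, as they must be for A^T A). The largest is λ_max = (30 + sqrt(116))/2 ≈ 20.3852, hence ||A||_2 = sqrt(λ_max) = sqrt((30 + sqrt(116))/2) ≈ 4.515.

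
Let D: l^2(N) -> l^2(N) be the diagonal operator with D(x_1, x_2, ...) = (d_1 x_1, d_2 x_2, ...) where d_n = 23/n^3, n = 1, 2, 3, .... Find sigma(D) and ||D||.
sigma(D) = {23/n^3 : n ≥ 1} ∪ {0}; ||D|| = 23

A bounded diagonal operator on l^2 with diagonal entries d_n has spectrum equal to the closure of {d_n : n ≥ 1}: every d_n is an eigenvalue (with eigenvector e_n), so {d_n} ⊂ sigma(D); the spectrum is closed, so its closure is too; and for lambda not in the closure, (D - lambda I) has bounded inverse (the diagonal entries 1/(d_n - lambda) are bounded). For our sequence d_n = 23/n^3, n = 1, 2, 3, ...:
  - {d_n} = {23/n^3 : n ≥ 1}; the only limit point is 0
  - closure = {23/n^3 : n ≥ 1} ∪ {0}
For the norm: a diagonal operator has ||D|| = sup_n |d_n|. Here d_n = 23/n^3 is positive and decreasing, so sup_n |d_n| = d_1 = 23. So ||D|| = 23.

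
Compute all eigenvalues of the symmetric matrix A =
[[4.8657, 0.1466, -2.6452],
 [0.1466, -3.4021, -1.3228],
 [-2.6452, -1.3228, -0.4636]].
sigma(A) ≈ {-4, -1, 6}

A is real symmetric, so its spectrum consists of real eigenvalues. Expanding the characteristic polynomial of the displayed matrix gives
  det(λ I - A) = p(λ) = λ^3 + (-1)λ^2 + (-26)λ + (-24).
Solving p(λ) = 0 yields eigenvalues ≈ -4, -1, 6. (A is shown rounded to 4 decimals, so these recover the underlying integer eigenvalues to within that precision.)
Verification: the trace of A = 1 equals the sum of eigenvalues 1, and det(A) ≈ 24.0009 matches the eigenvalue product 24.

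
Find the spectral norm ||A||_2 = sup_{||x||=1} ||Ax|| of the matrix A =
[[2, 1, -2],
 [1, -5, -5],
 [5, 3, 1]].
||A||_2 ≈ 7.7461 (= sqrt(largest eigenvalue of A^T A))

||A||_2 = sigma_max(A) = sqrt(lambda_max(A^T A)). Form the symmetric matrix M = A^T A =
[[30, 12, -4],
 [12, 35, 26],
 [-4, 26, 30]].
Its characteristic polynomial (trace, sum of principal 2x2 minors, determinant of M give the coefficients) is
  p(λ) = det(λ I - M) = λ^3 - 95λ^2 + 2164λ - 3844.
No integer candidate from the rational root theorem (±divisors of 3844) is a root, so the roots are irrational. The cubic discriminant is Δ = 2370520912 > 0, so there are three distinct real roots. p(1) = -1774 and p(2) = 112 have opposite signs, so a root lies in (1, 2); Newton's method refines it to λ ≈ 1.9378. p(33) = 50 and p(34) = -784 have opposite signs, so a root lies in (33, 34); Newton's method refines it to λ ≈ 33.0596. p(60) = -4 and p(61) = 1646 have opposite signs, so a root lies in (60, 61); Newton's method refines it to λ ≈ 60.0026. Check (Vieta): the three roots sum to 95, matching tr M = 95.
So the eigenvalues of A^T A are ≈ 1.9378, 33.0596, 60.0026 (all ≥ 0, as they must be for A^T A). The largest is λ_max ≈ 60.0026, hence ||A||_2 = sqrt(λ_max) ≈ 7.7461.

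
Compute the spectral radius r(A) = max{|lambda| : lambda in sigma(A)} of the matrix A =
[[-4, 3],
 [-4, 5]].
r(A) = (1 + sqrt(33))/2 ≈ 3.3723

The eigenvalues of A are the roots of its characteristic polynomial. With M = A (coefficients from the trace and determinant):
  p(λ) = det(λ I - M) = λ^2 - λ - 8.
For λ^2 - λ - 8 the discriminant is 33. It is nonnegative but not a perfect square, so the roots are real and irrational: λ = (1 ± sqrt(33))/2 ≈ 3.3723, -2.3723.
Thus the eigenvalues (to 4 decimals) are 3.3723 (modulus 3.3723); -2.3723 (modulus 2.3723). The spectral radius is the largest modulus: r(A) = (1 + sqrt(33))/2 ≈ 3.3723. (Cross-check: r(A) ≤ ||A||_2 ≈ 8.0632; equality holds whenever A is normal, though it can also hold for some non-normal A.)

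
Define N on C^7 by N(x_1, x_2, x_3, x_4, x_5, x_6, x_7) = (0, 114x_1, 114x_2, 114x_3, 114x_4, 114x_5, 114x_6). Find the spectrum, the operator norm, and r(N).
sigma(N) = {0}; ||N|| = 114; r(N) = 0. (N is nilpotent with N^7 = 0.)

On C^7, N is a strictly lower-triangular matrix with 114 on the subdiagonal and zeros elsewhere, so its characteristic polynomial is lambda^7 and every eigenvalue is 0: sigma(N) = {0}. For the operator norm, N e_i = 114e_{i+1} for i = 1, ..., 6 and N e_7 = 0, so the singular values of N are 114 (with multiplicity 6) and 0; hence ||N|| = 114. The spectral radius r(N) = max|lambda| = 0. Note ||N|| > r(N) — characteristic of non-normal nilpotent operators. Indeed N^7 = 0.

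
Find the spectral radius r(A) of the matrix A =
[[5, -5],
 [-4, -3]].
r(A) = 7

The eigenvalues of A are the roots of its characteristic polynomial. With M = A (coefficients from the trace and determinant):
  p(λ) = det(λ I - M) = λ^2 - 2λ - 35.
For λ^2 - 2λ - 35 the discriminant is 144. It is a perfect square (12^2), so the roots are rational: λ = (2 ± 12)/2 = 7, -5.
Thus the eigenvalues (to 4 decimals) are 7 (modulus 7); -5 (modulus 5). The spectral radius is the largest modulus: r(A) = 7. (Cross-check: r(A) ≤ ||A||_2 ≈ 7.1388; equality holds whenever A is normal, though it can also hold for some non-normal A.)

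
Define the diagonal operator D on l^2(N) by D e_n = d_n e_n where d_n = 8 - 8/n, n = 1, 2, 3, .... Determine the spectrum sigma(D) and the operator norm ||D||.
sigma(D) = {8 - 8/n : n ≥ 1} ∪ {8}; ||D|| = 8

A bounded diagonal operator on l^2 with diagonal entries d_n has spectrum equal to the closure of {d_n : n ≥ 1}: every d_n is an eigenvalue (with eigenvector e_n), so {d_n} ⊂ sigma(D); the spectrum is closed, so its closure is too; and for lambda not in the closure, (D - lambda I) has bounded inverse (the diagonal entries 1/(d_n - lambda) are bounded). For our sequence d_n = 8 - 8/n, n = 1, 2, 3, ...:
  - {d_n} = {8 - 8/n : n ≥ 1}; the only limit point is 8
  - closure = {8 - 8/n : n ≥ 1} ∪ {8}
For the norm: a diagonal operator has ||D|| = sup_n |d_n|. Here d_n = 8 - 8/n increases monotonically from d_1 = 0 toward 8, with all terms in [0, 8); so sup_n |d_n| = 8 (the supremum is the limit, not attained). So ||D|| = 8.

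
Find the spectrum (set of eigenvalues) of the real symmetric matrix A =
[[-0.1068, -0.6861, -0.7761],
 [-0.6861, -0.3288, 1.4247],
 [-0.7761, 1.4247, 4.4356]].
sigma(A) ≈ {-1, 0, 5}

A is real symmetric, so its spectrum consists of real eigenvalues. Expanding the characteristic polynomial of the displayed matrix gives
  det(λ I - A) = p(λ) = λ^3 + (-4)λ^2 + (-5)λ + (0).
Solving p(λ) = 0 yields eigenvalues ≈ -1, 0, 5. (A is shown rounded to 4 decimals, so these recover the underlying integer eigenvalues to within that precision.)
Verification: the trace of A = 4 equals the sum of eigenvalues 4, and det(A) ≈ -0.0001 matches the eigenvalue product 0.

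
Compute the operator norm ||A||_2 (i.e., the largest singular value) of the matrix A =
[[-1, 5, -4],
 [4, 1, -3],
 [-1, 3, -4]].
||A||_2 ≈ 8.5516 (= sqrt(largest eigenvalue of A^T A))

||A||_2 = sigma_max(A) = sqrt(lambda_max(A^T A)). Form the symmetric matrix M = A^T A =
[[18, -4, -4],
 [-4, 35, -35],
 [-4, -35, 41]].
Its characteristic polynomial (trace, sum of principal 2x2 minors, determinant of M give the coefficients) is
  p(λ) = det(λ I - M) = λ^3 - 94λ^2 + 1546λ - 1444.
No integer candidate from the rational root theorem (±divisors of 1444) is a root, so the roots are irrational. The cubic discriminant is Δ = 5262097184 > 0, so there are three distinct real roots. p(0) = -1444 and p(1) = 9 have opposite signs, so a root lies in (0, 1); Newton's method refines it to λ ≈ 0.9934. p(19) = 855 and p(20) = -124 have opposite signs, so a root lies in (19, 20); Newton's method refines it to λ ≈ 19.8772. p(73) = -495 and p(74) = 3440 have opposite signs, so a root lies in (73, 74); Newton's method refines it to λ ≈ 73.1294. Check (Vieta): the three roots sum to 94, matching tr M = 94.
So the eigenvalues of A^T A are ≈ 0.9934, 19.8772, 73.1294 (all ≥ 0, as they must be for A^T A). The largest is λ_max ≈ 73.1294, hence ||A||_2 = sqrt(λ_max) ≈ 8.5516.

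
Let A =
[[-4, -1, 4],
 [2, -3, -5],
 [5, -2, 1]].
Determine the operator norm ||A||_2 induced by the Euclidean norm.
||A||_2 ≈ 8.2843 (= sqrt(largest eigenvalue of A^T A))

||A||_2 = sigma_max(A) = sqrt(lambda_max(A^T A)). Form the symmetric matrix M = A^T A =
[[45, -12, -21],
 [-12, 14, 9],
 [-21, 9, 42]].
Its characteristic polynomial (trace, sum of principal 2x2 minors, determinant of M give the coefficients) is
  p(λ) = det(λ I - M) = λ^3 - 101λ^2 + 2442λ - 15129.
No integer candidate from the rational root theorem (±divisors of 15129) is a root, so the roots are irrational. The cubic discriminant is Δ = 1218544713 > 0, so there are three distinct real roots. p(9) = -603 and p(10) = 191 have opposite signs, so a root lies in (9, 10); Newton's method refines it to λ ≈ 9.742. p(22) = 359 and p(23) = -225 have opposite signs, so a root lies in (22, 23); Newton's method refines it to λ ≈ 22.6281. p(68) = -1665 and p(69) = 1017 have opposite signs, so a root lies in (68, 69); Newton's method refines it to λ ≈ 68.6299. Check (Vieta): the three roots sum to 101, matching tr M = 101.
So the eigenvalues of A^T A are ≈ 9.742, 22.6281, 68.6299 (all ≥ 0, as they must be for A^T A). The largest is λ_max ≈ 68.6299, hence ||A||_2 = sqrt(λ_max) ≈ 8.2843.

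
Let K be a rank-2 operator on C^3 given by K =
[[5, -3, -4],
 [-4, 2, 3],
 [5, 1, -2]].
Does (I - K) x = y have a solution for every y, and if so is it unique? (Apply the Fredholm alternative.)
(I - K) is invertible (det(I - K) = -3 ≠ 0), so for every y in C^3 the equation (I - K) x = y has a unique solution.

K has rank 2 and factors as K = U V^T = u1 v1^T + u2 v2^T with u1 = (1, -1, 3), v1 = (2, 0, -1), u2 = (3, -2, -1), v2 = (1, -1, -1) (multiplying out reproduces the displayed K). The nonzero eigenvalues of U V^T coincide with those of the 2 x 2 matrix G = V^T U = [[v1·u1, v1·u2], [v2·u1, v2·u2]] = [[-1, 7], [-1, 6]], and by the Sylvester determinant identity det(I_3 - U V^T) = det(I_2 - V^T U) = det([[2, -7], [1, -5]]) = (2)(-5) - (-7)(1) = -3. (Direct check: I - K =
[[-4, 3, 4],
 [4, -1, -3],
 [-5, -1, 3]]
has determinant -3.) The finite-dimensional Fredholm alternative says: either (I - K) is invertible, or ker(I - K) ≠ {0} and then range(I - K) = ker((I - K)^*)^⊥, with dim ker(I - K) = dim ker((I - K)^*). Since det(I - K) ≠ 0, 1 is not an eigenvalue of K and ker(I - K) = {0}, so we are in the first case: for every y there is a unique x = (I - K)^(-1) y. (Explicitly, by the Woodbury identity, (I - U V^T)^(-1) = I + U (I_2 - G)^(-1) V^T.)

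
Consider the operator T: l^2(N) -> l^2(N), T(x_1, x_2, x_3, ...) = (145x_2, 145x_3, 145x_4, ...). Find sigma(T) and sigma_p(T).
sigma(T) = closed disk {z in C : |z| ≤ 145}; sigma_p(T) = open disk {z in C : |z| < 145}

Note T = 145·V where V is the unit left shift (V x)_k = x_{k+1}; so sigma(T) = 145·sigma(V) and ||T|| = 145||V||. ||T x||^2 = 21025sum_{k≥2} |x_k|^2 ≤ 21025||x||^2, with equality on {x : x_1 = 0}, so ||T|| = 145. For any lambda with |lambda| < 145, set r = lambda/145 (|r| < 1); the vector x = (1, r, r^2, ...) is in l^2 and satisfies T x = 145(r, r^2, ...) = lambda x, so lambda is an eigenvalue. On the boundary |lambda| = 145 the geometric series diverges, so no l^2 eigenvector exists, but these lambda lie in the approximate point spectrum. Hence sigma(T) is the closed disk of radius 145 and sigma_p(T) is the open disk.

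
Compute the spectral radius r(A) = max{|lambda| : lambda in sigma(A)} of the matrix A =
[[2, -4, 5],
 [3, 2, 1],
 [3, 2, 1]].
r(A) = (5 + sqrt(13))/2 ≈ 4.3028

The eigenvalues of A are the roots of its characteristic polynomial. With M = A (coefficients from the trace, the sum of principal 2x2 minors, and det A):
  p(λ) = det(λ I - M) = λ^3 - 5λ^2 + 3λ.
The constant term is 0, so λ = 0 is a root. Dividing out λ leaves p(λ) = λ(λ^2 - 5λ + 3). For λ^2 - 5λ + 3 the discriminant is 13. It is nonnegative but not a perfect square, so the roots are real and irrational: λ = (5 ± sqrt(13))/2 ≈ 4.3028, 0.6972.
Thus the eigenvalues (to 4 decimals) are 4.3028 (modulus 4.3028); 0.6972 (modulus 0.6972); 0 (modulus 0). The spectral radius is the largest modulus: r(A) = (5 + sqrt(13))/2 ≈ 4.3028. (Cross-check: r(A) ≤ ||A||_2 ≈ 6.7823; equality holds whenever A is normal, though it can also hold for some non-normal A.)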